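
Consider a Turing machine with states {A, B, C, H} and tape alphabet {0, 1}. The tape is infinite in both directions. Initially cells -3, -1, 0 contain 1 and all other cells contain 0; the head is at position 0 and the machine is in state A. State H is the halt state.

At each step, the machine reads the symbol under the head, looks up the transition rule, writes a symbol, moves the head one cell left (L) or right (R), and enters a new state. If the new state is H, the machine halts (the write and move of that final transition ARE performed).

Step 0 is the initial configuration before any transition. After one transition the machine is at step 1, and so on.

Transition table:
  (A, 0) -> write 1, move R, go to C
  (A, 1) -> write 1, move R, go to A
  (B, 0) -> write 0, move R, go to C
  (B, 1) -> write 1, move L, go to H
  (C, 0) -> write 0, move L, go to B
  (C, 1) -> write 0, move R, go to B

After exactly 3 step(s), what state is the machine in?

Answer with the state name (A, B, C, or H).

Step 1: in state A at pos 0, read 1 -> (A,1)->write 1,move R,goto A. Now: state=A, head=1, tape[-4..2]=0101100 (head:      ^)
Step 2: in state A at pos 1, read 0 -> (A,0)->write 1,move R,goto C. Now: state=C, head=2, tape[-4..3]=01011100 (head:       ^)
Step 3: in state C at pos 2, read 0 -> (C,0)->write 0,move L,goto B. Now: state=B, head=1, tape[-4..3]=01011100 (head:      ^)

Answer: B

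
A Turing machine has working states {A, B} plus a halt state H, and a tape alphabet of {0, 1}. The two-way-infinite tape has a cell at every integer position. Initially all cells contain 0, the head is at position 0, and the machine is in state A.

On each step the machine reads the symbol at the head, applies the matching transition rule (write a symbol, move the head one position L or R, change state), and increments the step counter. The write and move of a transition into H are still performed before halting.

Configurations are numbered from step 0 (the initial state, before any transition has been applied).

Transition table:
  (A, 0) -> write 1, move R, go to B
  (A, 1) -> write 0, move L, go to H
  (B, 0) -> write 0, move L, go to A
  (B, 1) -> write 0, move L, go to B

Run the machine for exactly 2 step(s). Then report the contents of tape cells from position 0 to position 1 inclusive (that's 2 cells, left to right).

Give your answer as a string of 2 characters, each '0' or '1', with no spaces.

Step 1: in state A at pos 0, read 0 -> (A,0)->write 1,move R,goto B. Now: state=B, head=1, tape[-1..2]=0100 (head:   ^)
Step 2: in state B at pos 1, read 0 -> (B,0)->write 0,move L,goto A. Now: state=A, head=0, tape[-1..2]=0100 (head:  ^)

Answer: 10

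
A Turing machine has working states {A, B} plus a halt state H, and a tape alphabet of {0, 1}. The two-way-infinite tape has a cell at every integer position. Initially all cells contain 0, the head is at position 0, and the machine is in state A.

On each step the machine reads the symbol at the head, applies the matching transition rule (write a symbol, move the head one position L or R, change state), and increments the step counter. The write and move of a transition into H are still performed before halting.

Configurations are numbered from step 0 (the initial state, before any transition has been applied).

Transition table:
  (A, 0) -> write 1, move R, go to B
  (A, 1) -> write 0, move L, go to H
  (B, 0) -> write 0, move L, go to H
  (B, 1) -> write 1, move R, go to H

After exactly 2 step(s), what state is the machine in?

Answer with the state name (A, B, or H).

Step 1: in state A at pos 0, read 0 -> (A,0)->write 1,move R,goto B. Now: state=B, head=1, tape[-1..2]=0100 (head:   ^)
Step 2: in state B at pos 1, read 0 -> (B,0)->write 0,move L,goto H. Now: state=H, head=0, tape[-1..2]=0100 (head:  ^)

Answer: H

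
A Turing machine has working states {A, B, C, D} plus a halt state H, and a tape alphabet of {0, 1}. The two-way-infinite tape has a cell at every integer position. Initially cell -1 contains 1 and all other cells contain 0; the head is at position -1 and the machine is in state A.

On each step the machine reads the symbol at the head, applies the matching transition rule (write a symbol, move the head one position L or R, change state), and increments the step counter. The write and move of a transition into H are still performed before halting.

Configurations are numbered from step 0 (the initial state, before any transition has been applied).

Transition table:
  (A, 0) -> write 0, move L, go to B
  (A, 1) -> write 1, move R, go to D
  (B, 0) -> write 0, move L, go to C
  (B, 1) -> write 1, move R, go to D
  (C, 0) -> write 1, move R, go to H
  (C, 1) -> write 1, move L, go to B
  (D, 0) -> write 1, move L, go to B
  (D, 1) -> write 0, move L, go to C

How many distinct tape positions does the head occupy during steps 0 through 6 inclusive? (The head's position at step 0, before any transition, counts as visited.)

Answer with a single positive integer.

Step 1: in state A at pos -1, read 1 -> (A,1)->write 1,move R,goto D. Now: state=D, head=0, tape[-2..1]=0100 (head:   ^)
Step 2: in state D at pos 0, read 0 -> (D,0)->write 1,move L,goto B. Now: state=B, head=-1, tape[-2..1]=0110 (head:  ^)
Step 3: in state B at pos -1, read 1 -> (B,1)->write 1,move R,goto D. Now: state=D, head=0, tape[-2..1]=0110 (head:   ^)
Step 4: in state D at pos 0, read 1 -> (D,1)->write 0,move L,goto C. Now: state=C, head=-1, tape[-2..1]=0100 (head:  ^)
Step 5: in state C at pos -1, read 1 -> (C,1)->write 1,move L,goto B. Now: state=B, head=-2, tape[-3..1]=00100 (head:  ^)
Step 6: in state B at pos -2, read 0 -> (B,0)->write 0,move L,goto C. Now: state=C, head=-3, tape[-4..1]=000100 (head:  ^)
Head positions at steps 0..6: starting at -1, distinct positions visited = {-3, -2, -1, 0} -> 4 position(s)

Answer: 4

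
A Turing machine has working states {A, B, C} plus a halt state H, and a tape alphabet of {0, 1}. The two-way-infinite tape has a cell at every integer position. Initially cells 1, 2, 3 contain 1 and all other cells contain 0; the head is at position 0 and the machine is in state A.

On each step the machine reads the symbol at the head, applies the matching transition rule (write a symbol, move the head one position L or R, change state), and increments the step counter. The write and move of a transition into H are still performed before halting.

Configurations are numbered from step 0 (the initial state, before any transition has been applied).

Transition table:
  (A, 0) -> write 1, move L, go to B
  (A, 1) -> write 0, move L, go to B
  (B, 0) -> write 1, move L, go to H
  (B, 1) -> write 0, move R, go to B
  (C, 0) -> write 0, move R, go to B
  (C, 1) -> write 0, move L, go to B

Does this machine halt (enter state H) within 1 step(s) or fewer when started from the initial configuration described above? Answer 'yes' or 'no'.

Step 1: in state A at pos 0, read 0 -> (A,0)->write 1,move L,goto B. Now: state=B, head=-1, tape[-2..4]=0011110 (head:  ^)
After 1 step(s): state = B (not H) -> not halted within 1 -> no

Answer: no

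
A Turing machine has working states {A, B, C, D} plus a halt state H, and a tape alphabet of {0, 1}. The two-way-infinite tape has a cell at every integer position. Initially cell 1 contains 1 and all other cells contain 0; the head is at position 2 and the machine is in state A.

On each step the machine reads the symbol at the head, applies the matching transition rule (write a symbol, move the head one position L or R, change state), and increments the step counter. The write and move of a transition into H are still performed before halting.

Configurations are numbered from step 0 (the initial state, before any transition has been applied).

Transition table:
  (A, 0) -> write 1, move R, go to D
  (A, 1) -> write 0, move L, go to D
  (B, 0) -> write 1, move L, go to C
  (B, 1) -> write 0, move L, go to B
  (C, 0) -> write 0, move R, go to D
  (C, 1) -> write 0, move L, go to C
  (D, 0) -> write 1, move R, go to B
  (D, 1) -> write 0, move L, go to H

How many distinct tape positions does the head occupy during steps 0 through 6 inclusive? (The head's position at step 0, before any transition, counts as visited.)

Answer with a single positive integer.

Answer: 5

Derivation:
Step 1: in state A at pos 2, read 0 -> (A,0)->write 1,move R,goto D. Now: state=D, head=3, tape[0..4]=01100 (head:    ^)
Step 2: in state D at pos 3, read 0 -> (D,0)->write 1,move R,goto B. Now: state=B, head=4, tape[0..5]=011100 (head:     ^)
Step 3: in state B at pos 4, read 0 -> (B,0)->write 1,move L,goto C. Now: state=C, head=3, tape[0..5]=011110 (head:    ^)
Step 4: in state C at pos 3, read 1 -> (C,1)->write 0,move L,goto C. Now: state=C, head=2, tape[0..5]=011010 (head:   ^)
Step 5: in state C at pos 2, read 1 -> (C,1)->write 0,move L,goto C. Now: state=C, head=1, tape[0..5]=010010 (head:  ^)
Step 6: in state C at pos 1, read 1 -> (C,1)->write 0,move L,goto C. Now: state=C, head=0, tape[-1..5]=0000010 (head:  ^)
Head positions at steps 0..6: starting at 2, distinct positions visited = {0, 1, 2, 3, 4} -> 5 position(s)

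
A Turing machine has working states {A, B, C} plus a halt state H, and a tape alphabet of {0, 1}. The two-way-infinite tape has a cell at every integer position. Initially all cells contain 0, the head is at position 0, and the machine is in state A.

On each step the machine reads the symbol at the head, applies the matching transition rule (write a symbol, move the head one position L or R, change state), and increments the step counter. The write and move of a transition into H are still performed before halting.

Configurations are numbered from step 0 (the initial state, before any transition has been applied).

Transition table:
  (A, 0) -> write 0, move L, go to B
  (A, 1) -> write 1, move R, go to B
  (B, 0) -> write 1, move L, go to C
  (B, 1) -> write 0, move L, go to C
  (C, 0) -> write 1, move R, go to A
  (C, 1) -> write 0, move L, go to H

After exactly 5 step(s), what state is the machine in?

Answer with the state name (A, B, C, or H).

Step 1: in state A at pos 0, read 0 -> (A,0)->write 0,move L,goto B. Now: state=B, head=-1, tape[-2..1]=0000 (head:  ^)
Step 2: in state B at pos -1, read 0 -> (B,0)->write 1,move L,goto C. Now: state=C, head=-2, tape[-3..1]=00100 (head:  ^)
Step 3: in state C at pos -2, read 0 -> (C,0)->write 1,move R,goto A. Now: state=A, head=-1, tape[-3..1]=01100 (head:   ^)
Step 4: in state A at pos -1, read 1 -> (A,1)->write 1,move R,goto B. Now: state=B, head=0, tape[-3..1]=01100 (head:    ^)
Step 5: in state B at pos 0, read 0 -> (B,0)->write 1,move L,goto C. Now: state=C, head=-1, tape[-3..1]=01110 (head:   ^)

Answer: C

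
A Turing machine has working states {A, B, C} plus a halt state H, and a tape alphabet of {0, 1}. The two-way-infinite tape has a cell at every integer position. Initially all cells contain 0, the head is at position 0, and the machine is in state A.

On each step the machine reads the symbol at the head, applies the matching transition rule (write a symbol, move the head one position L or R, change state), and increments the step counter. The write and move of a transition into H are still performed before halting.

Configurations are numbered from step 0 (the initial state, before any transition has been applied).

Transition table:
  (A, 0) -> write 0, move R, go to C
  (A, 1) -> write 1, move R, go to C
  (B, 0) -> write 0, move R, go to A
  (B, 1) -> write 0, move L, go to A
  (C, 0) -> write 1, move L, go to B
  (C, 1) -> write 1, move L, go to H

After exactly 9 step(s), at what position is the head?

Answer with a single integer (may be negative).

Step 1: in state A at pos 0, read 0 -> (A,0)->write 0,move R,goto C. Now: state=C, head=1, tape[-1..2]=0000 (head:   ^)
Step 2: in state C at pos 1, read 0 -> (C,0)->write 1,move L,goto B. Now: state=B, head=0, tape[-1..2]=0010 (head:  ^)
Step 3: in state B at pos 0, read 0 -> (B,0)->write 0,move R,goto A. Now: state=A, head=1, tape[-1..2]=0010 (head:   ^)
Step 4: in state A at pos 1, read 1 -> (A,1)->write 1,move R,goto C. Now: state=C, head=2, tape[-1..3]=00100 (head:    ^)
Step 5: in state C at pos 2, read 0 -> (C,0)->write 1,move L,goto B. Now: state=B, head=1, tape[-1..3]=00110 (head:   ^)
Step 6: in state B at pos 1, read 1 -> (B,1)->write 0,move L,goto A. Now: state=A, head=0, tape[-1..3]=00010 (head:  ^)
Step 7: in state A at pos 0, read 0 -> (A,0)->write 0,move R,goto C. Now: state=C, head=1, tape[-1..3]=00010 (head:   ^)
Step 8: in state C at pos 1, read 0 -> (C,0)->write 1,move L,goto B. Now: state=B, head=0, tape[-1..3]=00110 (head:  ^)
Step 9: in state B at pos 0, read 0 -> (B,0)->write 0,move R,goto A. Now: state=A, head=1, tape[-1..3]=00110 (head:   ^)

Answer: 1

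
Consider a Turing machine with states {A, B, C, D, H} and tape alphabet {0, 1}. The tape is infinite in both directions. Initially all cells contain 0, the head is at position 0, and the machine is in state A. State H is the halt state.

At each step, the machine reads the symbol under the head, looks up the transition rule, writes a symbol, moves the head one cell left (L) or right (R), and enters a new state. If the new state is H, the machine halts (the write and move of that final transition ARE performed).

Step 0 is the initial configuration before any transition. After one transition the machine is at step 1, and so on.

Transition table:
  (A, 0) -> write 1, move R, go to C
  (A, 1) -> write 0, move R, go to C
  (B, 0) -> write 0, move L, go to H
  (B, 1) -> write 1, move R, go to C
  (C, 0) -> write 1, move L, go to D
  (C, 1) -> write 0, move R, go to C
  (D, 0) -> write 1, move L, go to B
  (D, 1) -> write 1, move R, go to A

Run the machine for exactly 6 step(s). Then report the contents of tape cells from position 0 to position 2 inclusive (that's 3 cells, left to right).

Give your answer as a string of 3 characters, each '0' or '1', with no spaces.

Step 1: in state A at pos 0, read 0 -> (A,0)->write 1,move R,goto C. Now: state=C, head=1, tape[-1..2]=0100 (head:   ^)
Step 2: in state C at pos 1, read 0 -> (C,0)->write 1,move L,goto D. Now: state=D, head=0, tape[-1..2]=0110 (head:  ^)
Step 3: in state D at pos 0, read 1 -> (D,1)->write 1,move R,goto A. Now: state=A, head=1, tape[-1..2]=0110 (head:   ^)
Step 4: in state A at pos 1, read 1 -> (A,1)->write 0,move R,goto C. Now: state=C, head=2, tape[-1..3]=01000 (head:    ^)
Step 5: in state C at pos 2, read 0 -> (C,0)->write 1,move L,goto D. Now: state=D, head=1, tape[-1..3]=01010 (head:   ^)
Step 6: in state D at pos 1, read 0 -> (D,0)->write 1,move L,goto B. Now: state=B, head=0, tape[-1..3]=01110 (head:  ^)

Answer: 111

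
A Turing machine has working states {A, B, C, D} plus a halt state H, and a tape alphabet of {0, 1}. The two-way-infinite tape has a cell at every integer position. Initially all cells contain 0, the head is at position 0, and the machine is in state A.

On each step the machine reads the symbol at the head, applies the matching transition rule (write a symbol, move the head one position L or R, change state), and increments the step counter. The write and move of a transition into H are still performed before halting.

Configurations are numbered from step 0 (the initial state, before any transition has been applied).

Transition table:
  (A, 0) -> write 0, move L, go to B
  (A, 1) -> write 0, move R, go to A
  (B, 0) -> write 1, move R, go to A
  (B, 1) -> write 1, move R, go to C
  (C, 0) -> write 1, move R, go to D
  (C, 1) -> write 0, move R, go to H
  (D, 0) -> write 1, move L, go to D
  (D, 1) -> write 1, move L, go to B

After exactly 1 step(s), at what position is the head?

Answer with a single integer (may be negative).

Step 1: in state A at pos 0, read 0 -> (A,0)->write 0,move L,goto B. Now: state=B, head=-1, tape[-2..1]=0000 (head:  ^)

Answer: -1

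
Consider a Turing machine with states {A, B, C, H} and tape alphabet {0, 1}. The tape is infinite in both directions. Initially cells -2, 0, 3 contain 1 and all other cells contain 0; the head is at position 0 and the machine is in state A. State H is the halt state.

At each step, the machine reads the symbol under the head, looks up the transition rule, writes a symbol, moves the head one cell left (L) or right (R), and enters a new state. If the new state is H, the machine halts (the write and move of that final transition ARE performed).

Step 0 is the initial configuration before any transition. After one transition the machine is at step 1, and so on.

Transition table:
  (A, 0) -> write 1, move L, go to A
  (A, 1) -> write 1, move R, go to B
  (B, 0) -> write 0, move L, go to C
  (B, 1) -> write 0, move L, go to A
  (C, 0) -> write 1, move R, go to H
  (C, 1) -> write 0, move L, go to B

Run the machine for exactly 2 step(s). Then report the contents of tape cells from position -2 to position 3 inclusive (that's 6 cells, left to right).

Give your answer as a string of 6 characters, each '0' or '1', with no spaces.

Step 1: in state A at pos 0, read 1 -> (A,1)->write 1,move R,goto B. Now: state=B, head=1, tape[-3..4]=01010010 (head:     ^)
Step 2: in state B at pos 1, read 0 -> (B,0)->write 0,move L,goto C. Now: state=C, head=0, tape[-3..4]=01010010 (head:    ^)

Answer: 101001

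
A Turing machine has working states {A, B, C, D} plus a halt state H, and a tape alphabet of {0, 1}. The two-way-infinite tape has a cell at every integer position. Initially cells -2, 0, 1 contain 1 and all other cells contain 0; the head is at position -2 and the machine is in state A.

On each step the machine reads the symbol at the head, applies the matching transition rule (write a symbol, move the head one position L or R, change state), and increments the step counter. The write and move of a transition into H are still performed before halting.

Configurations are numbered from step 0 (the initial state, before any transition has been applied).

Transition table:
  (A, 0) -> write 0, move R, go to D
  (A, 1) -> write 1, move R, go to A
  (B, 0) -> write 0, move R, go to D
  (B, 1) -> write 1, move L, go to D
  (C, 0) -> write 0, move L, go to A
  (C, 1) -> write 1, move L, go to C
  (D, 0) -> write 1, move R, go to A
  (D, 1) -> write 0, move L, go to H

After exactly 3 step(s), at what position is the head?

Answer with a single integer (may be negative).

Answer: -1

Derivation:
Step 1: in state A at pos -2, read 1 -> (A,1)->write 1,move R,goto A. Now: state=A, head=-1, tape[-3..2]=010110 (head:   ^)
Step 2: in state A at pos -1, read 0 -> (A,0)->write 0,move R,goto D. Now: state=D, head=0, tape[-3..2]=010110 (head:    ^)
Step 3: in state D at pos 0, read 1 -> (D,1)->write 0,move L,goto H. Now: state=H, head=-1, tape[-3..2]=010010 (head:   ^)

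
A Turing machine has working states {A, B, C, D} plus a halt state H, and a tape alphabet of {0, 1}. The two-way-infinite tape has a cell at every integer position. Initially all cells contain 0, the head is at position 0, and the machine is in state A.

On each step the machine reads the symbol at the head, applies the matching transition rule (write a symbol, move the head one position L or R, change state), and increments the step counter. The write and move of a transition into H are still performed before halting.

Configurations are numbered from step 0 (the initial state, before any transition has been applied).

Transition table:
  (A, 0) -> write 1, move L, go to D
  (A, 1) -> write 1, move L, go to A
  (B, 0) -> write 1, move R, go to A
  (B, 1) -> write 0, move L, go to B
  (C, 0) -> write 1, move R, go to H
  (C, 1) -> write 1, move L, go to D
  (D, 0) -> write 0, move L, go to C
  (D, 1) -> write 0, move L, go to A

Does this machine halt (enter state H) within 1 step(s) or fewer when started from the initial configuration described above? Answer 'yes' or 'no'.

Answer: no

Derivation:
Step 1: in state A at pos 0, read 0 -> (A,0)->write 1,move L,goto D. Now: state=D, head=-1, tape[-2..1]=0010 (head:  ^)
After 1 step(s): state = D (not H) -> not halted within 1 -> no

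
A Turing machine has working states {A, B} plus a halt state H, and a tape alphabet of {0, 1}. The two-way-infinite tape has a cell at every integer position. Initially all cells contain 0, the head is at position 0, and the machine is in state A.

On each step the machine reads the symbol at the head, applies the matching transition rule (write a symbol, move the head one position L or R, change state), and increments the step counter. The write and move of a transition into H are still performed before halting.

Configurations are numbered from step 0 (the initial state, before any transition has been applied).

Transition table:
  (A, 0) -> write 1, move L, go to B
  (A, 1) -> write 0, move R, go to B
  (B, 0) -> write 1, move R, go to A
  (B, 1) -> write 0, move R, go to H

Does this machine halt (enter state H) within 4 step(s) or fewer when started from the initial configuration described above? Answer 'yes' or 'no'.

Step 1: in state A at pos 0, read 0 -> (A,0)->write 1,move L,goto B. Now: state=B, head=-1, tape[-2..1]=0010 (head:  ^)
Step 2: in state B at pos -1, read 0 -> (B,0)->write 1,move R,goto A. Now: state=A, head=0, tape[-2..1]=0110 (head:   ^)
Step 3: in state A at pos 0, read 1 -> (A,1)->write 0,move R,goto B. Now: state=B, head=1, tape[-2..2]=01000 (head:    ^)
Step 4: in state B at pos 1, read 0 -> (B,0)->write 1,move R,goto A. Now: state=A, head=2, tape[-2..3]=010100 (head:     ^)
After 4 step(s): state = A (not H) -> not halted within 4 -> no

Answer: no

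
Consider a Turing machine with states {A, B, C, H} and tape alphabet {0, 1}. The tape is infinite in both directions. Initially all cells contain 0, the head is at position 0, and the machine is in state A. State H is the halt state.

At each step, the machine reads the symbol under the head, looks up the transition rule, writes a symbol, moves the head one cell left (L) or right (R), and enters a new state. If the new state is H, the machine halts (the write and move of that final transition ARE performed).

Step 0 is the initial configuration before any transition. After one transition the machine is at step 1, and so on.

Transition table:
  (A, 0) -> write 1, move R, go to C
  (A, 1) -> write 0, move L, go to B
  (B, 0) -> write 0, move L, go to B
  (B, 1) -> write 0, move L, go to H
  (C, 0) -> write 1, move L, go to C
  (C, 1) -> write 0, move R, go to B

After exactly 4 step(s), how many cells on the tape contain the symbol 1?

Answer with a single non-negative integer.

Answer: 0

Derivation:
Step 1: in state A at pos 0, read 0 -> (A,0)->write 1,move R,goto C. Now: state=C, head=1, tape[-1..2]=0100 (head:   ^)
Step 2: in state C at pos 1, read 0 -> (C,0)->write 1,move L,goto C. Now: state=C, head=0, tape[-1..2]=0110 (head:  ^)
Step 3: in state C at pos 0, read 1 -> (C,1)->write 0,move R,goto B. Now: state=B, head=1, tape[-1..2]=0010 (head:   ^)
Step 4: in state B at pos 1, read 1 -> (B,1)->write 0,move L,goto H. Now: state=H, head=0, tape[-1..2]=0000 (head:  ^)
No cell contains 1 after step 4 -> 0 cell(s)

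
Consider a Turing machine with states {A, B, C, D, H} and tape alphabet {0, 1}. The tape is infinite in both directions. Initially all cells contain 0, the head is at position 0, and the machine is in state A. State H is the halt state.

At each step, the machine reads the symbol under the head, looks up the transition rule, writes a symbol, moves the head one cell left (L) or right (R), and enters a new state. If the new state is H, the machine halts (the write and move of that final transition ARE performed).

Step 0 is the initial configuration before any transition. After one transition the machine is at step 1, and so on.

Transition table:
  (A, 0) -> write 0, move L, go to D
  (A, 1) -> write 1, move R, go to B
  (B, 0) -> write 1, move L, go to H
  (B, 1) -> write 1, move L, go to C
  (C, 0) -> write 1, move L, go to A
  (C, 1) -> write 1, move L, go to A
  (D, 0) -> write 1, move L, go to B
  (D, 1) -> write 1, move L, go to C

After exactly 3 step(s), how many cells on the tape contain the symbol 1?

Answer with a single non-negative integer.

Answer: 2

Derivation:
Step 1: in state A at pos 0, read 0 -> (A,0)->write 0,move L,goto D. Now: state=D, head=-1, tape[-2..1]=0000 (head:  ^)
Step 2: in state D at pos -1, read 0 -> (D,0)->write 1,move L,goto B. Now: state=B, head=-2, tape[-3..1]=00100 (head:  ^)
Step 3: in state B at pos -2, read 0 -> (B,0)->write 1,move L,goto H. Now: state=H, head=-3, tape[-4..1]=001100 (head:  ^)
Cells containing 1 after step 3: {-2, -1} -> 2 cell(s)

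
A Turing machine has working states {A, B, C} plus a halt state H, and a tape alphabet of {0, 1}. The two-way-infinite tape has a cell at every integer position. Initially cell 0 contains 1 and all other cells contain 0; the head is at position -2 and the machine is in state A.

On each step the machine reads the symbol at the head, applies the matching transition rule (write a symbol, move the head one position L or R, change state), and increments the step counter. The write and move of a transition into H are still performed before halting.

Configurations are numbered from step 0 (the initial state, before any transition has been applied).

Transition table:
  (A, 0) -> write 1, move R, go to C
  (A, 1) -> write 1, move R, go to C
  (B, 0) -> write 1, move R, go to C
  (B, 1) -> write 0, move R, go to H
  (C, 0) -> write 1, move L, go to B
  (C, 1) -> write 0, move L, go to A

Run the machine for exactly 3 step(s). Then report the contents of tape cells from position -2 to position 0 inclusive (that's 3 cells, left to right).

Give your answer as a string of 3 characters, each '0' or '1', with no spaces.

Answer: 011

Derivation:
Step 1: in state A at pos -2, read 0 -> (A,0)->write 1,move R,goto C. Now: state=C, head=-1, tape[-3..1]=01010 (head:   ^)
Step 2: in state C at pos -1, read 0 -> (C,0)->write 1,move L,goto B. Now: state=B, head=-2, tape[-3..1]=01110 (head:  ^)
Step 3: in state B at pos -2, read 1 -> (B,1)->write 0,move R,goto H. Now: state=H, head=-1, tape[-3..1]=00110 (head:   ^)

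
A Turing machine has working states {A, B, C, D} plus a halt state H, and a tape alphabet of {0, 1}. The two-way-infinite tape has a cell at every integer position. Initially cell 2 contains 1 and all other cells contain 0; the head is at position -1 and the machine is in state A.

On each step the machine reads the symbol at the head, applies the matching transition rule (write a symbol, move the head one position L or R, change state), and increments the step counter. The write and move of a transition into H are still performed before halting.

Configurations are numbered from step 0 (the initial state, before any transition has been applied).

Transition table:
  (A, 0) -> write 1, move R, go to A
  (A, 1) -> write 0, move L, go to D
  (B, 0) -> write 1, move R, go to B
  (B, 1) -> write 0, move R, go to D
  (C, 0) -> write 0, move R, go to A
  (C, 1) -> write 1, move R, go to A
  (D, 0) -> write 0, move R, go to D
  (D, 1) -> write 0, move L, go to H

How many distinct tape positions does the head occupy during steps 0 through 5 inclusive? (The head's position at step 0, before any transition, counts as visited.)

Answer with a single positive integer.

Step 1: in state A at pos -1, read 0 -> (A,0)->write 1,move R,goto A. Now: state=A, head=0, tape[-2..3]=010010 (head:   ^)
Step 2: in state A at pos 0, read 0 -> (A,0)->write 1,move R,goto A. Now: state=A, head=1, tape[-2..3]=011010 (head:    ^)
Step 3: in state A at pos 1, read 0 -> (A,0)->write 1,move R,goto A. Now: state=A, head=2, tape[-2..3]=011110 (head:     ^)
Step 4: in state A at pos 2, read 1 -> (A,1)->write 0,move L,goto D. Now: state=D, head=1, tape[-2..3]=011100 (head:    ^)
Step 5: in state D at pos 1, read 1 -> (D,1)->write 0,move L,goto H. Now: state=H, head=0, tape[-2..3]=011000 (head:   ^)
Head positions at steps 0..5: starting at -1, distinct positions visited = {-1, 0, 1, 2} -> 4 position(s)

Answer: 4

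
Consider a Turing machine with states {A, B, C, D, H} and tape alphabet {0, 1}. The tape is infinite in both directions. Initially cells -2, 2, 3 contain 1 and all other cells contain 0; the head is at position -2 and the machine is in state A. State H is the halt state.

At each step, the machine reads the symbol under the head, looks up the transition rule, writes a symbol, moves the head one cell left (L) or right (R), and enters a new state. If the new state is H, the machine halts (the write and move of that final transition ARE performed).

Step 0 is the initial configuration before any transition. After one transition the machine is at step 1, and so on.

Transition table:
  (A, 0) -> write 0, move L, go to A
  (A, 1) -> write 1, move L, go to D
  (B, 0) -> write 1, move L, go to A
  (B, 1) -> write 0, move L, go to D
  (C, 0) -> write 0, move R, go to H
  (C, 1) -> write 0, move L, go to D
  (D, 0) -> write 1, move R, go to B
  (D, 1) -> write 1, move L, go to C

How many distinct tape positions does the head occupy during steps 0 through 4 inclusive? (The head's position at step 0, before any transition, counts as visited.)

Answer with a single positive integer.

Answer: 3

Derivation:
Step 1: in state A at pos -2, read 1 -> (A,1)->write 1,move L,goto D. Now: state=D, head=-3, tape[-4..4]=001000110 (head:  ^)
Step 2: in state D at pos -3, read 0 -> (D,0)->write 1,move R,goto B. Now: state=B, head=-2, tape[-4..4]=011000110 (head:   ^)
Step 3: in state B at pos -2, read 1 -> (B,1)->write 0,move L,goto D. Now: state=D, head=-3, tape[-4..4]=010000110 (head:  ^)
Step 4: in state D at pos -3, read 1 -> (D,1)->write 1,move L,goto C. Now: state=C, head=-4, tape[-5..4]=0010000110 (head:  ^)
Head positions at steps 0..4: starting at -2, distinct positions visited = {-4, -3, -2} -> 3 position(s)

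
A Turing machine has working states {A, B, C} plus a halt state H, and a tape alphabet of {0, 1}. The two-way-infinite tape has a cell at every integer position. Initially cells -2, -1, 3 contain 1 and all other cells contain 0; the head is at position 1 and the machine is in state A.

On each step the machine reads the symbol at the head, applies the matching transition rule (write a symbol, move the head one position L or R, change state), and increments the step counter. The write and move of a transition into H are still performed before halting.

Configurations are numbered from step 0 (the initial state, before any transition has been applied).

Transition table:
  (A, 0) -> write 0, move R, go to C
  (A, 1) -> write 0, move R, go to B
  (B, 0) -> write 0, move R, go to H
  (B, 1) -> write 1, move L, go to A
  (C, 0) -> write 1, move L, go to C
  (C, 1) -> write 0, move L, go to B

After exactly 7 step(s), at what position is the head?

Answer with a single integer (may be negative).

Step 1: in state A at pos 1, read 0 -> (A,0)->write 0,move R,goto C. Now: state=C, head=2, tape[-3..4]=01100010 (head:      ^)
Step 2: in state C at pos 2, read 0 -> (C,0)->write 1,move L,goto C. Now: state=C, head=1, tape[-3..4]=01100110 (head:     ^)
Step 3: in state C at pos 1, read 0 -> (C,0)->write 1,move L,goto C. Now: state=C, head=0, tape[-3..4]=01101110 (head:    ^)
Step 4: in state C at pos 0, read 0 -> (C,0)->write 1,move L,goto C. Now: state=C, head=-1, tape[-3..4]=01111110 (head:   ^)
Step 5: in state C at pos -1, read 1 -> (C,1)->write 0,move L,goto B. Now: state=B, head=-2, tape[-3..4]=01011110 (head:  ^)
Step 6: in state B at pos -2, read 1 -> (B,1)->write 1,move L,goto A. Now: state=A, head=-3, tape[-4..4]=001011110 (head:  ^)
Step 7: in state A at pos -3, read 0 -> (A,0)->write 0,move R,goto C. Now: state=C, head=-2, tape[-4..4]=001011110 (head:   ^)

Answer: -2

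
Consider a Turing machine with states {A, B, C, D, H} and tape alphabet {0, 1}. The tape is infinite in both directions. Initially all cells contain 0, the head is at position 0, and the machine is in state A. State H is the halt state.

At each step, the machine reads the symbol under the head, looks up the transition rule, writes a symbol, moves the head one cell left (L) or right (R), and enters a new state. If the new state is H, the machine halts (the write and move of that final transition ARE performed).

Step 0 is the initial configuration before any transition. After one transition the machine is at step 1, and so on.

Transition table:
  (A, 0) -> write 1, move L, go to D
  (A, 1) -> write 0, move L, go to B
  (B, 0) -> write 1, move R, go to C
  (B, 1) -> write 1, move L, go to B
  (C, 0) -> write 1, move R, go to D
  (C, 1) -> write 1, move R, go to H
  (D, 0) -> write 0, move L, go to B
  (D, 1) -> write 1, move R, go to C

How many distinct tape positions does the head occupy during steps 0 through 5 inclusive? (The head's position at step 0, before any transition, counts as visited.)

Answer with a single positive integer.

Answer: 4

Derivation:
Step 1: in state A at pos 0, read 0 -> (A,0)->write 1,move L,goto D. Now: state=D, head=-1, tape[-2..1]=0010 (head:  ^)
Step 2: in state D at pos -1, read 0 -> (D,0)->write 0,move L,goto B. Now: state=B, head=-2, tape[-3..1]=00010 (head:  ^)
Step 3: in state B at pos -2, read 0 -> (B,0)->write 1,move R,goto C. Now: state=C, head=-1, tape[-3..1]=01010 (head:   ^)
Step 4: in state C at pos -1, read 0 -> (C,0)->write 1,move R,goto D. Now: state=D, head=0, tape[-3..1]=01110 (head:    ^)
Step 5: in state D at pos 0, read 1 -> (D,1)->write 1,move R,goto C. Now: state=C, head=1, tape[-3..2]=011100 (head:     ^)
Head positions at steps 0..5: starting at 0, distinct positions visited = {-2, -1, 0, 1} -> 4 position(s)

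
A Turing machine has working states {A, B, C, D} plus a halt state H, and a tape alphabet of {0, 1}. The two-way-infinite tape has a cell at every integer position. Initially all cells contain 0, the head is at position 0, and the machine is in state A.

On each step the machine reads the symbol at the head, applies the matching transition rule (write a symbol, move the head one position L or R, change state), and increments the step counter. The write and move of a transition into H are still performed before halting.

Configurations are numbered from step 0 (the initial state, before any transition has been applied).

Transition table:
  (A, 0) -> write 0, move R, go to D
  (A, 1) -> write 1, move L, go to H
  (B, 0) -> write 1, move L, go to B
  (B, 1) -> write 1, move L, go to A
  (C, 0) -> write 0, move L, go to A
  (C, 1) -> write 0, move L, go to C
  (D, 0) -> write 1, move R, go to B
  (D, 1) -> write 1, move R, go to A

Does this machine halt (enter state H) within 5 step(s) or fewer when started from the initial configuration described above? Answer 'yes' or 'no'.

Answer: no

Derivation:
Step 1: in state A at pos 0, read 0 -> (A,0)->write 0,move R,goto D. Now: state=D, head=1, tape[-1..2]=0000 (head:   ^)
Step 2: in state D at pos 1, read 0 -> (D,0)->write 1,move R,goto B. Now: state=B, head=2, tape[-1..3]=00100 (head:    ^)
Step 3: in state B at pos 2, read 0 -> (B,0)->write 1,move L,goto B. Now: state=B, head=1, tape[-1..3]=00110 (head:   ^)
Step 4: in state B at pos 1, read 1 -> (B,1)->write 1,move L,goto A. Now: state=A, head=0, tape[-1..3]=00110 (head:  ^)
Step 5: in state A at pos 0, read 0 -> (A,0)->write 0,move R,goto D. Now: state=D, head=1, tape[-1..3]=00110 (head:   ^)
After 5 step(s): state = D (not H) -> not halted within 5 -> no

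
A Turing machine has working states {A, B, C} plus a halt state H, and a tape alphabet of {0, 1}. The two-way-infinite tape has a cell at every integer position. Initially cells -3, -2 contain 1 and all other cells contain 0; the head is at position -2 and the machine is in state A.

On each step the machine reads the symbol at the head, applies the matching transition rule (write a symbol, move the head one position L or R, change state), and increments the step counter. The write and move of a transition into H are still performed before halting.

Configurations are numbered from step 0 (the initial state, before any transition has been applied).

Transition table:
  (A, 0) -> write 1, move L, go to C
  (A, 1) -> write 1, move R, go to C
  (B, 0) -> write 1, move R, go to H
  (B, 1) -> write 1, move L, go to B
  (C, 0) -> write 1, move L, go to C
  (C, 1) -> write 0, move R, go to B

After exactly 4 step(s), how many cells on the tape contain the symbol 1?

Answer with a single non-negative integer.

Answer: 2

Derivation:
Step 1: in state A at pos -2, read 1 -> (A,1)->write 1,move R,goto C. Now: state=C, head=-1, tape[-4..0]=01100 (head:    ^)
Step 2: in state C at pos -1, read 0 -> (C,0)->write 1,move L,goto C. Now: state=C, head=-2, tape[-4..0]=01110 (head:   ^)
Step 3: in state C at pos -2, read 1 -> (C,1)->write 0,move R,goto B. Now: state=B, head=-1, tape[-4..0]=01010 (head:    ^)
Step 4: in state B at pos -1, read 1 -> (B,1)->write 1,move L,goto B. Now: state=B, head=-2, tape[-4..0]=01010 (head:   ^)
Cells containing 1 after step 4: {-3, -1} -> 2 cell(s)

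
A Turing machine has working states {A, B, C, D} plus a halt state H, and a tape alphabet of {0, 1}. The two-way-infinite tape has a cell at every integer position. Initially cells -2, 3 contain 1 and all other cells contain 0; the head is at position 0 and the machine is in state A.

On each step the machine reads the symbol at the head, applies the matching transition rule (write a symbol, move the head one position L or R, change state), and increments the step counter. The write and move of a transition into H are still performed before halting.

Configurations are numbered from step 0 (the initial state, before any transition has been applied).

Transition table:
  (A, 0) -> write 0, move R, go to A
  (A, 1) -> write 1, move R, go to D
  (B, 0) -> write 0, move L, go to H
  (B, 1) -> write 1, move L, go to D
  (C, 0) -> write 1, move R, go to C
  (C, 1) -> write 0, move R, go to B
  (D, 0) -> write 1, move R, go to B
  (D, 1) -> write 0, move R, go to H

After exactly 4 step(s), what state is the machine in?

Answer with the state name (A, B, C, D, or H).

Answer: D

Derivation:
Step 1: in state A at pos 0, read 0 -> (A,0)->write 0,move R,goto A. Now: state=A, head=1, tape[-3..4]=01000010 (head:     ^)
Step 2: in state A at pos 1, read 0 -> (A,0)->write 0,move R,goto A. Now: state=A, head=2, tape[-3..4]=01000010 (head:      ^)
Step 3: in state A at pos 2, read 0 -> (A,0)->write 0,move R,goto A. Now: state=A, head=3, tape[-3..4]=01000010 (head:       ^)
Step 4: in state A at pos 3, read 1 -> (A,1)->write 1,move R,goto D. Now: state=D, head=4, tape[-3..5]=010000100 (head:        ^)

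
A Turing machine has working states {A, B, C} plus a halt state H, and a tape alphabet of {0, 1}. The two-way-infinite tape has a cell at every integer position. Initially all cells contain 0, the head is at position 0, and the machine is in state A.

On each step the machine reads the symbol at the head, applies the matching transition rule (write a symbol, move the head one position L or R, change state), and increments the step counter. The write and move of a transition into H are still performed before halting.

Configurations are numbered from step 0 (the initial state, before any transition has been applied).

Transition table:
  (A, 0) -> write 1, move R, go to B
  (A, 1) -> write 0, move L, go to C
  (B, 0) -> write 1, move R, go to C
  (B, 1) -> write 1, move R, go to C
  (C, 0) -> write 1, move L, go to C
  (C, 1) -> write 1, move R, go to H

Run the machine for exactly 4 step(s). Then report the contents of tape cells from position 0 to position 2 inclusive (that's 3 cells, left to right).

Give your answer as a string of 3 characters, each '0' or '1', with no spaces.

Answer: 111

Derivation:
Step 1: in state A at pos 0, read 0 -> (A,0)->write 1,move R,goto B. Now: state=B, head=1, tape[-1..2]=0100 (head:   ^)
Step 2: in state B at pos 1, read 0 -> (B,0)->write 1,move R,goto C. Now: state=C, head=2, tape[-1..3]=01100 (head:    ^)
Step 3: in state C at pos 2, read 0 -> (C,0)->write 1,move L,goto C. Now: state=C, head=1, tape[-1..3]=01110 (head:   ^)
Step 4: in state C at pos 1, read 1 -> (C,1)->write 1,move R,goto H. Now: state=H, head=2, tape[-1..3]=01110 (head:    ^)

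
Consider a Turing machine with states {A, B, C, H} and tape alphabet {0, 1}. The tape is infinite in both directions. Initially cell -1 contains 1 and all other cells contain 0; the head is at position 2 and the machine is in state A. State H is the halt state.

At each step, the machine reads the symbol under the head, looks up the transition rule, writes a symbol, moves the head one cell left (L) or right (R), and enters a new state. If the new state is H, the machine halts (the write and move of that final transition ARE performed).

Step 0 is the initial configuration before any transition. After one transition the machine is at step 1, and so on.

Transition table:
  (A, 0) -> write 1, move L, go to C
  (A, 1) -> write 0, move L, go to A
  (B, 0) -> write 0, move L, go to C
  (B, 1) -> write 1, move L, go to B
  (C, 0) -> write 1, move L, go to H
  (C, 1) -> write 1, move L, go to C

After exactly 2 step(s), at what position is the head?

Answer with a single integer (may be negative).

Step 1: in state A at pos 2, read 0 -> (A,0)->write 1,move L,goto C. Now: state=C, head=1, tape[-2..3]=010010 (head:    ^)
Step 2: in state C at pos 1, read 0 -> (C,0)->write 1,move L,goto H. Now: state=H, head=0, tape[-2..3]=010110 (head:   ^)

Answer: 0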